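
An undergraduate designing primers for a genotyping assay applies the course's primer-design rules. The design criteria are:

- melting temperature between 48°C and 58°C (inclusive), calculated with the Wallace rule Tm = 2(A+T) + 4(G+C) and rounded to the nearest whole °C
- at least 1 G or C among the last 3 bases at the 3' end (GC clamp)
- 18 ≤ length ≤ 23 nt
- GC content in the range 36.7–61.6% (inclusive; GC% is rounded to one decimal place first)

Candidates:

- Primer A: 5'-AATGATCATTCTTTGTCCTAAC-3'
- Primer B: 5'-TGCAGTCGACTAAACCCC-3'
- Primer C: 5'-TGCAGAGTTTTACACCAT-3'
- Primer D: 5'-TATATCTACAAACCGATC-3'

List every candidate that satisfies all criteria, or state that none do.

Primer B and Primer C.

Primer A (22 nt, A=6 T=9 G=2 C=5): Tm = 2·15 + 4·7 = 58°C ✓; 3' end AAC has 1 G/C ✓; length 22 ✓; GC 7/22 = 31.8%, outside 36.7–61.6% ✗ — fails.
Primer B (18 nt, A=5 T=3 G=3 C=7): Tm = 2·8 + 4·10 = 56°C ✓; 3' end CCC has 3 G/C ✓; length 18 ✓; GC 10/18 = 55.6% ✓ — passes.
Primer C (18 nt, A=5 T=6 G=3 C=4): Tm = 2·11 + 4·7 = 50°C ✓; 3' end CAT has 1 G/C ✓; length 18 ✓; GC 7/18 = 38.9% ✓ — passes.
Primer D (18 nt, A=7 T=5 G=1 C=5): Tm = 2·12 + 4·6 = 48°C ✓; 3' end ATC has 1 G/C ✓; length 18 ✓; GC 6/18 = 33.3%, outside 36.7–61.6% ✗ — fails.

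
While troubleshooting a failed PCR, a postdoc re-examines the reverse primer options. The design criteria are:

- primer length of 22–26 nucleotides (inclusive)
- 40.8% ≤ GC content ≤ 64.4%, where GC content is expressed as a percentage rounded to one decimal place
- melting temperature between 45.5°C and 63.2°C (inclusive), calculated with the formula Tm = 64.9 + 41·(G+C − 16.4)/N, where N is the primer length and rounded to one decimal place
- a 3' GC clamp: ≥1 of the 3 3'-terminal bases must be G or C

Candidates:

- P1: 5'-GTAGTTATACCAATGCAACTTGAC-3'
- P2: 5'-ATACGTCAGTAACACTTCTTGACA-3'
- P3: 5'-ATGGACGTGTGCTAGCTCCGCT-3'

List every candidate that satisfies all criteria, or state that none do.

P3 only.

P1 (24 nt, A=8 T=7 G=4 C=5): length 24 ✓; GC 9/24 = 37.5%, outside 40.8–64.4% ✗; Tm = 64.9 + 41·(9 − 16.4)/24 = 52.3°C ✓; 3' end GAC has 2 G/C ✓ — fails.
P2 (24 nt, A=8 T=7 G=3 C=6): length 24 ✓; GC 9/24 = 37.5%, outside 40.8–64.4% ✗; Tm = 64.9 + 41·(9 − 16.4)/24 = 52.3°C ✓; 3' end ACA has 1 G/C ✓ — fails.
P3 (22 nt, A=3 T=6 G=7 C=6): length 22 ✓; GC 13/22 = 59.1% ✓; Tm = 64.9 + 41·(13 − 16.4)/22 = 58.6°C ✓; 3' end GCT has 2 G/C ✓ — passes.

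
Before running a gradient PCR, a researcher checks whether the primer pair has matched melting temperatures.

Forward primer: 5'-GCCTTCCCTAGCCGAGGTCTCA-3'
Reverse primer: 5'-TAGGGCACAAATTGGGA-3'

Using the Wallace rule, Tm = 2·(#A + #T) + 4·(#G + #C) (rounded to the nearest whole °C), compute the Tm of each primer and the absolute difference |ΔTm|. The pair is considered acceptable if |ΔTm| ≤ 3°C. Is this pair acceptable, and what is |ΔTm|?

|ΔTm| = 22°C; the pair is not acceptable.

Forward: A=3 T=5 G=5 C=9 → Tm = 2·8 + 4·14 = 72°C.
Reverse: A=6 T=3 G=6 C=2 → Tm = 2·9 + 4·8 = 50°C.
|ΔTm| = |72 − 50| = 22°C, > 3°C.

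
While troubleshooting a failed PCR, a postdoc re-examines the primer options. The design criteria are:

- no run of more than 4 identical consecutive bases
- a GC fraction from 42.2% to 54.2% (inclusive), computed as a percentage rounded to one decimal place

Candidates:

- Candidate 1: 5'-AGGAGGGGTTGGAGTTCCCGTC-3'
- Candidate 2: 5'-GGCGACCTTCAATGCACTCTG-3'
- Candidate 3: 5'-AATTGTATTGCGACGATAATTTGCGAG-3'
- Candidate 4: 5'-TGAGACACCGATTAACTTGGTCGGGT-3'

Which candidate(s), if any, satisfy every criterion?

Candidate 4 only.

Candidate 1 (22 nt, A=3 T=5 G=10 C=4): longest run = 4 ✓; GC 14/22 = 63.6%, outside 42.2–54.2% ✗ — fails.
Candidate 2 (21 nt, A=4 T=5 G=5 C=7): longest run = 2 ✓; GC 12/21 = 57.1%, outside 42.2–54.2% ✗ — fails.
Candidate 3 (27 nt, A=8 T=9 G=7 C=3): longest run = 3 ✓; GC 10/27 = 37.0%, outside 42.2–54.2% ✗ — fails.
Candidate 4 (26 nt, A=6 T=7 G=8 C=5): longest run = 3 ✓; GC 13/26 = 50.0% ✓ — passes.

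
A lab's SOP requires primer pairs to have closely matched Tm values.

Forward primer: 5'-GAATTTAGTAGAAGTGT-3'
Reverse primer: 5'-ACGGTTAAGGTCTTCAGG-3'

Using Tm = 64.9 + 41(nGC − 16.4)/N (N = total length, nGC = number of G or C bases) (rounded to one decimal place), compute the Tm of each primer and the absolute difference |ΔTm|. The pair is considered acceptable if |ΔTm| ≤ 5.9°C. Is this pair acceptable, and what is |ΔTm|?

Forward: G+C = 5, N = 17 → Tm = 64.9 + 41·(5 − 16.4)/17 = 37.4°C.
Reverse: G+C = 9, N = 18 → Tm = 64.9 + 41·(9 − 16.4)/18 = 48.0°C.
|ΔTm| = |37.4 − 48.0| = 10.6°C, > 5.9°C.

|ΔTm| = 10.6°C; the pair is not acceptable.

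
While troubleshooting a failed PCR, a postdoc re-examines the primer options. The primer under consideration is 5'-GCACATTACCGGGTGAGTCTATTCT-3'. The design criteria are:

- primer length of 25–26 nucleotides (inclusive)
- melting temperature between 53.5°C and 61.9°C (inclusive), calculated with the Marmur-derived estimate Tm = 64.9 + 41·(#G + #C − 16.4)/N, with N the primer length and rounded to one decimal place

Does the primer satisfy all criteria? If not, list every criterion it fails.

Meets all criteria.

Base counts: A=5, T=8, G=6, C=6 (length 25).
length: length 25 ✓
Tm: Tm = 64.9 + 41·(12 − 16.4)/25 = 57.7°C ✓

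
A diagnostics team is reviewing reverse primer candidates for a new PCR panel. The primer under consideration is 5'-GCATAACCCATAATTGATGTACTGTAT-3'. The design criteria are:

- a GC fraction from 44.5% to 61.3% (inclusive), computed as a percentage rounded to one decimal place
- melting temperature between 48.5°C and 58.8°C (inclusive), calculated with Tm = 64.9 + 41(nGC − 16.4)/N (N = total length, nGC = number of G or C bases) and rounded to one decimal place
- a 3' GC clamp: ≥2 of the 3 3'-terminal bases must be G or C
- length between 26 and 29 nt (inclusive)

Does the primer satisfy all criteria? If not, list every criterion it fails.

Fails: GC content, GC clamp.

Base counts: A=9, T=9, G=4, C=5 (length 27).
GC content: GC 9/27 = 33.3%, outside 44.5–61.3% ✗
Tm: Tm = 64.9 + 41·(9 − 16.4)/27 = 53.7°C ✓
GC clamp: 3' end TAT has 0 G/C, need ≥2 ✗
length: length 27 ✓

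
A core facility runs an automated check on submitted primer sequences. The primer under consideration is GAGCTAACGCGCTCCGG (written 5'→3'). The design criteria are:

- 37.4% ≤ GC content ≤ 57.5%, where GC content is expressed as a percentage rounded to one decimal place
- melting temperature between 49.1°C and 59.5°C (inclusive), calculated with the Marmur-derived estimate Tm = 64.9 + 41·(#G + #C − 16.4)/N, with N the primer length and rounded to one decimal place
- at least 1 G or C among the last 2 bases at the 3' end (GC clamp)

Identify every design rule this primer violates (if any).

Base counts: A=3, T=2, G=6, C=6 (length 17).
GC content: GC 12/17 = 70.6%, outside 37.4–57.5% ✗
Tm: Tm = 64.9 + 41·(12 − 16.4)/17 = 54.3°C ✓
GC clamp: 3' end GG has 2 G/C ✓

Fails: GC content.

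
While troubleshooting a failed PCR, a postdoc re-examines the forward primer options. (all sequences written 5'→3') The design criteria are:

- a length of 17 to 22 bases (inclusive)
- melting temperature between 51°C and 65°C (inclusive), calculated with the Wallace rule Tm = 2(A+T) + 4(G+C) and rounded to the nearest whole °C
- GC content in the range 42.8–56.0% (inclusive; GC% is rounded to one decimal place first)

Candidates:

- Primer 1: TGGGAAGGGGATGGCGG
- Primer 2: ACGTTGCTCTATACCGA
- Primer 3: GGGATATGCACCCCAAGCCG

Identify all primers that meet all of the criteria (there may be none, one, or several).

Primer 1 (17 nt, A=3 T=2 G=11 C=1): length 17 ✓; Tm = 2·5 + 4·12 = 58°C ✓; GC 12/17 = 70.6%, outside 42.8–56.0% ✗ — fails.
Primer 2 (17 nt, A=4 T=5 G=3 C=5): length 17 ✓; Tm = 2·9 + 4·8 = 50°C, outside 51–65°C ✗; GC 8/17 = 47.1% ✓ — fails.
Primer 3 (20 nt, A=5 T=2 G=6 C=7): length 20 ✓; Tm = 2·7 + 4·13 = 66°C, outside 51–65°C ✗; GC 13/20 = 65.0%, outside 42.8–56.0% ✗ — fails.

None of the candidates satisfy all criteria.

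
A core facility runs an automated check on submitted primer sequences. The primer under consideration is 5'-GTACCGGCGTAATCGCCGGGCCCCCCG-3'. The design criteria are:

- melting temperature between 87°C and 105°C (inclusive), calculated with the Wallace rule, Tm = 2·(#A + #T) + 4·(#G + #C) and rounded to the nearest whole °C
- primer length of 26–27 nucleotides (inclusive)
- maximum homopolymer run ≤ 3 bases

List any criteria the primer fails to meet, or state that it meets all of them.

Fails: homopolymer run.

Base counts: A=3, T=3, G=9, C=12 (length 27).
Tm: Tm = 2·6 + 4·21 = 96°C ✓
length: length 27 ✓
homopolymer run: longest run = 6, exceeds 3 ✗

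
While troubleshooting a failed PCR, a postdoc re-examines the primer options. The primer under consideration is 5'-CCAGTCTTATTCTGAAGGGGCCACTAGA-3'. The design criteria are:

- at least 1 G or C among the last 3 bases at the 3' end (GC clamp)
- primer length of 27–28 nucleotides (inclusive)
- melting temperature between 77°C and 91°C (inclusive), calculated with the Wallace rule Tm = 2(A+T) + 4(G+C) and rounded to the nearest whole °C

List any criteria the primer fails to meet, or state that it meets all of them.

Meets all criteria.

Base counts: A=7, T=7, G=7, C=7 (length 28).
GC clamp: 3' end AGA has 1 G/C ✓
length: length 28 ✓
Tm: Tm = 2·14 + 4·14 = 84°C ✓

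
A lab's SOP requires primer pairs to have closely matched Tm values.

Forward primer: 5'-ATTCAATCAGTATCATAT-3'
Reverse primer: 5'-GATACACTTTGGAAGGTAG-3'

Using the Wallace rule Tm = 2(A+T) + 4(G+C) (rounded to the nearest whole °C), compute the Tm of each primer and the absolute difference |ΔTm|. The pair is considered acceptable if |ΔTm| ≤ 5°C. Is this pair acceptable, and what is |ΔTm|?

Forward: A=7 T=7 G=1 C=3 → Tm = 2·14 + 4·4 = 44°C.
Reverse: A=6 T=5 G=6 C=2 → Tm = 2·11 + 4·8 = 54°C.
|ΔTm| = |44 − 54| = 10°C, > 5°C.

|ΔTm| = 10°C; the pair is not acceptable.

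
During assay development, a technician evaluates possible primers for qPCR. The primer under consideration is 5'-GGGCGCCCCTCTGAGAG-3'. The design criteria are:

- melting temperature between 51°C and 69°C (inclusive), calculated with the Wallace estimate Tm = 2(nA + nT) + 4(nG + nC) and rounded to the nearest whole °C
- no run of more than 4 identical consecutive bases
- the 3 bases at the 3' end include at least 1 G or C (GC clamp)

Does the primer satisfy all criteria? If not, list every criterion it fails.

Base counts: A=2, T=2, G=7, C=6 (length 17).
Tm: Tm = 2·4 + 4·13 = 60°C ✓
homopolymer run: longest run = 4 ✓
GC clamp: 3' end GAG has 2 G/C ✓

Meets all criteria.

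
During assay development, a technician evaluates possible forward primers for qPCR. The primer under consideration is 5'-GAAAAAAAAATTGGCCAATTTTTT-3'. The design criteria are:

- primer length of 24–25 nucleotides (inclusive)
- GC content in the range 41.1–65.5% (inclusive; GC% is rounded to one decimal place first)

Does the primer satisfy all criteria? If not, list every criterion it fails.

Fails: GC content.

Base counts: A=11, T=8, G=3, C=2 (length 24).
length: length 24 ✓
GC content: GC 5/24 = 20.8%, outside 41.1–65.5% ✗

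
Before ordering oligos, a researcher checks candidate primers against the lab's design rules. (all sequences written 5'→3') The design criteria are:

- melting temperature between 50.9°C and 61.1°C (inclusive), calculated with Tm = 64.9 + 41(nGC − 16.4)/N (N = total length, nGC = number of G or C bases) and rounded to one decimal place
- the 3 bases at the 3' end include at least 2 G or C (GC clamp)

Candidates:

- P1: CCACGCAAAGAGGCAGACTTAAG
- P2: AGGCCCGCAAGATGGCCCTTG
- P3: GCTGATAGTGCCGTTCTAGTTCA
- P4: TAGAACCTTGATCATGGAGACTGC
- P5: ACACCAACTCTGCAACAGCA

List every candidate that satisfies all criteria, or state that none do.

P1 (23 nt, A=9 T=2 G=6 C=6): Tm = 64.9 + 41·(12 − 16.4)/23 = 57.1°C ✓; 3' end AAG has 1 G/C, need ≥2 ✗ — fails.
P2 (21 nt, A=4 T=3 G=7 C=7): Tm = 64.9 + 41·(14 − 16.4)/21 = 60.2°C ✓; 3' end TTG has 1 G/C, need ≥2 ✗ — fails.
P3 (23 nt, A=4 T=8 G=6 C=5): Tm = 64.9 + 41·(11 − 16.4)/23 = 55.3°C ✓; 3' end TCA has 1 G/C, need ≥2 ✗ — fails.
P4 (24 nt, A=7 T=6 G=6 C=5): Tm = 64.9 + 41·(11 − 16.4)/24 = 55.7°C ✓; 3' end TGC has 2 G/C ✓ — passes.
P5 (20 nt, A=8 T=2 G=2 C=8): Tm = 64.9 + 41·(10 − 16.4)/20 = 51.8°C ✓; 3' end GCA has 2 G/C ✓ — passes.

P4 and P5.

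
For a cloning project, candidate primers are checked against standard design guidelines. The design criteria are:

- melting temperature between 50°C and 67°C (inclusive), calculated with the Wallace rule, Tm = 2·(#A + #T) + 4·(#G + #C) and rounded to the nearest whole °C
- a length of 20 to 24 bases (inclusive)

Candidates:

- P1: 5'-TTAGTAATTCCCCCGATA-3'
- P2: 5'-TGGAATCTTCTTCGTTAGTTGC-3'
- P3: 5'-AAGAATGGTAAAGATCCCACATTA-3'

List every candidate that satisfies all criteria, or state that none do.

P1 (18 nt, A=5 T=6 G=2 C=5): Tm = 2·11 + 4·7 = 50°C ✓; length 18, outside 20–24 ✗ — fails.
P2 (22 nt, A=3 T=10 G=5 C=4): Tm = 2·13 + 4·9 = 62°C ✓; length 22 ✓ — passes.
P3 (24 nt, A=11 T=5 G=4 C=4): Tm = 2·16 + 4·8 = 64°C ✓; length 24 ✓ — passes.

P2 and P3.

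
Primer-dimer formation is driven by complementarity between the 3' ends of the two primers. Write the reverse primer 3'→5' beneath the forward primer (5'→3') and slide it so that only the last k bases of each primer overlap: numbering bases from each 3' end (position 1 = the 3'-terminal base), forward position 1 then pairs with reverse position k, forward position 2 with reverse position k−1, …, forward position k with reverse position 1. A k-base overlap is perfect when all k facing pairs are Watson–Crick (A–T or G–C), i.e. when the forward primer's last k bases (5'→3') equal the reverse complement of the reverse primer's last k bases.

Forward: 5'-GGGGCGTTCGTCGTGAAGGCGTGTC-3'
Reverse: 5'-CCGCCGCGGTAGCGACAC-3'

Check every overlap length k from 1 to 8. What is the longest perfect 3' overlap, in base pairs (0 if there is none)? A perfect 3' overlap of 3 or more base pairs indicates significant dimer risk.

Longest perfect overlap: 5 complementary base pairs; significant dimer risk (threshold 3).

Last 8 bases (5'→3') — forward …GGCGTGTC, reverse …AGCGACAC.
Reverse complement of the reverse primer's last 8 bases: GTGTCGCT; its first k bases are the reverse complement of the reverse primer's last k bases, so a perfect k-base overlap needs the forward primer's last k bases to equal them.
Comparing (forward last k vs required): k=1: C vs G ✗; k=2: TC vs GT ✗; k=3: GTC vs GTG ✗; k=4: TGTC vs GTGT ✗; k=5: GTGTC vs GTGTC ✓; k=6: CGTGTC vs GTGTCG ✗; k=7: GCGTGTC vs GTGTCGC ✗; k=8: GGCGTGTC vs GTGTCGCT ✗.
Only k = 5 is perfect, so the longest perfect 3' overlap is 5.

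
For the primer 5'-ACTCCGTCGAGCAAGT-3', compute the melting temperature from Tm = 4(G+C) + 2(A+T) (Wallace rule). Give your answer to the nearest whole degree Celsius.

Base counts: A=4, T=3, G=4, C=5 (length 16).
Tm = 2·(4+3) + 4·(4+5) = 2·7 + 4·9 = 14 + 36 = 50°C.

50°C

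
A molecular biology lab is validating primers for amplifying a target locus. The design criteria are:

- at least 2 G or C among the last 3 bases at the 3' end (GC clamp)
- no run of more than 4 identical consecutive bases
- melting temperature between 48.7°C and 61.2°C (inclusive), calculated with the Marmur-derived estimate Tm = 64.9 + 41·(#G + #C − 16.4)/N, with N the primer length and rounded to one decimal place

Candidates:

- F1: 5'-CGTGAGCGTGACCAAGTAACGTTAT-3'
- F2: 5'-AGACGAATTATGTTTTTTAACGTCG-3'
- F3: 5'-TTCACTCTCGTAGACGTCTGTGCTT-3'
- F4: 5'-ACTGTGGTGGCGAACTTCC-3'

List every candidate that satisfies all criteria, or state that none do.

F1 (25 nt, A=7 T=6 G=7 C=5): 3' end TAT has 0 G/C, need ≥2 ✗; longest run = 2 ✓; Tm = 64.9 + 41·(12 − 16.4)/25 = 57.7°C ✓ — fails.
F2 (25 nt, A=7 T=10 G=5 C=3): 3' end TCG has 2 G/C ✓; longest run = 6, exceeds 4 ✗; Tm = 64.9 + 41·(8 − 16.4)/25 = 51.1°C ✓ — fails.
F3 (25 nt, A=3 T=10 G=5 C=7): 3' end CTT has 1 G/C, need ≥2 ✗; longest run = 2 ✓; Tm = 64.9 + 41·(12 − 16.4)/25 = 57.7°C ✓ — fails.
F4 (19 nt, A=3 T=5 G=6 C=5): 3' end TCC has 2 G/C ✓; longest run = 2 ✓; Tm = 64.9 + 41·(11 − 16.4)/19 = 53.2°C ✓ — passes.

F4 only.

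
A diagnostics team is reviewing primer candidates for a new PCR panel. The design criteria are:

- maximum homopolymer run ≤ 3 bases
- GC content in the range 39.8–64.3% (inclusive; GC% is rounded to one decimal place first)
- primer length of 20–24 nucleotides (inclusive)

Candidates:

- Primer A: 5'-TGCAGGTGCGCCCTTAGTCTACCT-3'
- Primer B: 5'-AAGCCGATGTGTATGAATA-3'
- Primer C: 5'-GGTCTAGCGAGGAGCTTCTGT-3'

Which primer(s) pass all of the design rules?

Primer A (24 nt, A=3 T=7 G=6 C=8): longest run = 3 ✓; GC 14/24 = 58.3% ✓; length 24 ✓ — passes.
Primer B (19 nt, A=7 T=5 G=5 C=2): longest run = 2 ✓; GC 7/19 = 36.8%, outside 39.8–64.3% ✗; length 19, outside 20–24 ✗ — fails.
Primer C (21 nt, A=3 T=6 G=8 C=4): longest run = 2 ✓; GC 12/21 = 57.1% ✓; length 21 ✓ — passes.

Primer A and Primer C.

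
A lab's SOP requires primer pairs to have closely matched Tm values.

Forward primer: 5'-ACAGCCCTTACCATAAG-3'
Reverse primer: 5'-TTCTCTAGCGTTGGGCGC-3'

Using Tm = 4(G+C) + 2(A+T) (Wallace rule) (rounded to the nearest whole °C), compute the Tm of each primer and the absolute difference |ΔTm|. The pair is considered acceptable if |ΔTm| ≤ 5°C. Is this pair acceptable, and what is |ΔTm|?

Forward: A=6 T=3 G=2 C=6 → Tm = 2·9 + 4·8 = 50°C.
Reverse: A=1 T=6 G=6 C=5 → Tm = 2·7 + 4·11 = 58°C.
|ΔTm| = |50 − 58| = 8°C, > 5°C.

|ΔTm| = 8°C; the pair is not acceptable.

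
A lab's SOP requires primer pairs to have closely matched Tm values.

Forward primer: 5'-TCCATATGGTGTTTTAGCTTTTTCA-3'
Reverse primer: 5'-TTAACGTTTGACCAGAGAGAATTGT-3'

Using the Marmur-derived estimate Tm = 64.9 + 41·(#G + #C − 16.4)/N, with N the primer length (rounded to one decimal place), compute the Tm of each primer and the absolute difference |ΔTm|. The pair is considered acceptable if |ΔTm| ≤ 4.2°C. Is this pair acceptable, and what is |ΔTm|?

|ΔTm| = 1.7°C; the pair is acceptable.

Forward: G+C = 8, N = 25 → Tm = 64.9 + 41·(8 − 16.4)/25 = 51.1°C.
Reverse: G+C = 9, N = 25 → Tm = 64.9 + 41·(9 − 16.4)/25 = 52.8°C.
|ΔTm| = |51.1 − 52.8| = 1.7°C, ≤ 4.2°C.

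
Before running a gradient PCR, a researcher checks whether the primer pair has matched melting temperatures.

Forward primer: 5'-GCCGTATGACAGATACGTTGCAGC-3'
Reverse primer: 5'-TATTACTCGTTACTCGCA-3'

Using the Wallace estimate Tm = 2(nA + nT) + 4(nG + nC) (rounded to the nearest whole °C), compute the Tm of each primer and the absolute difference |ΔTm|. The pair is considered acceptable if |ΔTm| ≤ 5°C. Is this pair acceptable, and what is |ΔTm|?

Forward: A=6 T=5 G=7 C=6 → Tm = 2·11 + 4·13 = 74°C.
Reverse: A=4 T=7 G=2 C=5 → Tm = 2·11 + 4·7 = 50°C.
|ΔTm| = |74 − 50| = 24°C, > 5°C.

|ΔTm| = 24°C; the pair is not acceptable.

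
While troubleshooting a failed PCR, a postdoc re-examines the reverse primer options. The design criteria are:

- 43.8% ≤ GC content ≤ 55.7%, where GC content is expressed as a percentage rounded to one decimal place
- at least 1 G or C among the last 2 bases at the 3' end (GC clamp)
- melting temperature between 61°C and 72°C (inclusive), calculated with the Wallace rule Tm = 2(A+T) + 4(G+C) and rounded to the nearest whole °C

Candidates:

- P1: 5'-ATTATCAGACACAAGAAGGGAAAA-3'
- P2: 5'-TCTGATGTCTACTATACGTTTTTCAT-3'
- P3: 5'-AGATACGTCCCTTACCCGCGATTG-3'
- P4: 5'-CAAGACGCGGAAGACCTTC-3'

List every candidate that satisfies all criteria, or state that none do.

None of the candidates satisfy all criteria.

P1 (24 nt, A=13 T=3 G=5 C=3): GC 8/24 = 33.3%, outside 43.8–55.7% ✗; 3' end AA has 0 G/C, need ≥1 ✗; Tm = 2·16 + 4·8 = 64°C ✓ — fails.
P2 (26 nt, A=5 T=13 G=3 C=5): GC 8/26 = 30.8%, outside 43.8–55.7% ✗; 3' end AT has 0 G/C, need ≥1 ✗; Tm = 2·18 + 4·8 = 68°C ✓ — fails.
P3 (24 nt, A=5 T=6 G=5 C=8): GC 13/24 = 54.2% ✓; 3' end TG has 1 G/C ✓; Tm = 2·11 + 4·13 = 74°C, outside 61–72°C ✗ — fails.
P4 (19 nt, A=6 T=2 G=5 C=6): GC 11/19 = 57.9%, outside 43.8–55.7% ✗; 3' end TC has 1 G/C ✓; Tm = 2·8 + 4·11 = 60°C, outside 61–72°C ✗ — fails.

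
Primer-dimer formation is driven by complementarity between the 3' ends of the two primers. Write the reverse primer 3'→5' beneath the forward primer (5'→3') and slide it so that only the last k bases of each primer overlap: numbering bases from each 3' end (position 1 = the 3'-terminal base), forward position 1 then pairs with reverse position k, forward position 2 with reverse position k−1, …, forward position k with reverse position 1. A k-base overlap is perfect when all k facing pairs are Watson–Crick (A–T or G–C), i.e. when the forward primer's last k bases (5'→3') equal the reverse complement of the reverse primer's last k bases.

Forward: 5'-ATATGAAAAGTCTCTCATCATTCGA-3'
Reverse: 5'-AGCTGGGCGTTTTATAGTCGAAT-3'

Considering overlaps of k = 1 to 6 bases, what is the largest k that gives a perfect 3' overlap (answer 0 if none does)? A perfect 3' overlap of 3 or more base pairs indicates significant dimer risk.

Longest perfect overlap: 6 complementary base pairs; significant dimer risk (threshold 3).

Last 6 bases (5'→3') — forward …ATTCGA, reverse …TCGAAT.
Reverse complement of the reverse primer's last 6 bases: ATTCGA; its first k bases are the reverse complement of the reverse primer's last k bases, so a perfect k-base overlap needs the forward primer's last k bases to equal them.
Comparing (forward last k vs required): k=1: A vs A ✓; k=2: GA vs AT ✗; k=3: CGA vs ATT ✗; k=4: TCGA vs ATTC ✗; k=5: TTCGA vs ATTCG ✗; k=6: ATTCGA vs ATTCGA ✓.
Perfect overlaps at k = 1, 6; the largest is 6.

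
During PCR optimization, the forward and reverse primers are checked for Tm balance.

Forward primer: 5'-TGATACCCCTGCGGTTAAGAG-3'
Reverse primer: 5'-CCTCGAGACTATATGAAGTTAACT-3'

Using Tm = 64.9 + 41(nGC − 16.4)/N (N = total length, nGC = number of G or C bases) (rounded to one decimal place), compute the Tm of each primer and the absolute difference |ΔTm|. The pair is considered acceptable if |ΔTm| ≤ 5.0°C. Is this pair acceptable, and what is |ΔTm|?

|ΔTm| = 2.1°C; the pair is acceptable.

Forward: G+C = 11, N = 21 → Tm = 64.9 + 41·(11 − 16.4)/21 = 54.4°C.
Reverse: G+C = 9, N = 24 → Tm = 64.9 + 41·(9 − 16.4)/24 = 52.3°C.
|ΔTm| = |54.4 − 52.3| = 2.1°C, ≤ 5.0°C.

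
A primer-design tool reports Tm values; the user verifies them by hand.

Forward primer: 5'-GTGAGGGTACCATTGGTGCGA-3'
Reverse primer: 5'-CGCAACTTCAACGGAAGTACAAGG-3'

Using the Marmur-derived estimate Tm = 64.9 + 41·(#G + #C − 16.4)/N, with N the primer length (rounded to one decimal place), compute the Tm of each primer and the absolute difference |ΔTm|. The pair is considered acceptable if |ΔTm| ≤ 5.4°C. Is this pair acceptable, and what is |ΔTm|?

|ΔTm| = 1.1°C; the pair is acceptable.

Forward: G+C = 12, N = 21 → Tm = 64.9 + 41·(12 − 16.4)/21 = 56.3°C.
Reverse: G+C = 12, N = 24 → Tm = 64.9 + 41·(12 − 16.4)/24 = 57.4°C.
|ΔTm| = |56.3 − 57.4| = 1.1°C, ≤ 5.4°C.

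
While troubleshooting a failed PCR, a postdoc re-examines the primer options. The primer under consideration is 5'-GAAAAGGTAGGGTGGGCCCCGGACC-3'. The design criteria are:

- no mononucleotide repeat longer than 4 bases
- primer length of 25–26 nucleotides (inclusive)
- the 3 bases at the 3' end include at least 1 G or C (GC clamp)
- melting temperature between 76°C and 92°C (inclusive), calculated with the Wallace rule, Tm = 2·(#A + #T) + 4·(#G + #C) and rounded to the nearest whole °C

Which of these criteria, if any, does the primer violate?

Base counts: A=6, T=2, G=11, C=6 (length 25).
homopolymer run: longest run = 4 ✓
length: length 25 ✓
GC clamp: 3' end ACC has 2 G/C ✓
Tm: Tm = 2·8 + 4·17 = 84°C ✓

Meets all criteria.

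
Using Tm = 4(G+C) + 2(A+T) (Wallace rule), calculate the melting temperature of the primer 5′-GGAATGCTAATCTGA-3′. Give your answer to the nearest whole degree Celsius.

Base counts: A=5, T=4, G=4, C=2 (length 15).
Tm = 2·(5+4) + 4·(4+2) = 2·9 + 4·6 = 18 + 24 = 42°C.

42°C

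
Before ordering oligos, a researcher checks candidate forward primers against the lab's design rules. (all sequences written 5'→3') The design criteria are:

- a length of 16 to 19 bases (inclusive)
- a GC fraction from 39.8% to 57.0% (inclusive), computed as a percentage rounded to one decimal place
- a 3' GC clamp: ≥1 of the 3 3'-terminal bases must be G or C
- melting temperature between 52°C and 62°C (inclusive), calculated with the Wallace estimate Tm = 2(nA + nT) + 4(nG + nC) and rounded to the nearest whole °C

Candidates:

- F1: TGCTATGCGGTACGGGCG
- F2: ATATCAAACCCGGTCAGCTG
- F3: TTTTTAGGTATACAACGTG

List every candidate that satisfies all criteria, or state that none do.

None of the candidates satisfy all criteria.

F1 (18 nt, A=2 T=4 G=8 C=4): length 18 ✓; GC 12/18 = 66.7%, outside 39.8–57.0% ✗; 3' end GCG has 3 G/C ✓; Tm = 2·6 + 4·12 = 60°C ✓ — fails.
F2 (20 nt, A=6 T=4 G=4 C=6): length 20, outside 16–19 ✗; GC 10/20 = 50.0% ✓; 3' end CTG has 2 G/C ✓; Tm = 2·10 + 4·10 = 60°C ✓ — fails.
F3 (19 nt, A=5 T=8 G=4 C=2): length 19 ✓; GC 6/19 = 31.6%, outside 39.8–57.0% ✗; 3' end GTG has 2 G/C ✓; Tm = 2·13 + 4·6 = 50°C, outside 52–62°C ✗ — fails.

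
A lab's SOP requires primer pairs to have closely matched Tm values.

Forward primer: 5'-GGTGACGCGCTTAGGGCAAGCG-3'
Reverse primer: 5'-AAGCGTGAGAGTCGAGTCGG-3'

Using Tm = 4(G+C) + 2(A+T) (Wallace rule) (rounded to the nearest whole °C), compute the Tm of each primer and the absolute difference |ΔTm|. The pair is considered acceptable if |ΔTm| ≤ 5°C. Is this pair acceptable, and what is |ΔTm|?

|ΔTm| = 10°C; the pair is not acceptable.

Forward: A=4 T=3 G=10 C=5 → Tm = 2·7 + 4·15 = 74°C.
Reverse: A=5 T=3 G=9 C=3 → Tm = 2·8 + 4·12 = 64°C.
|ΔTm| = |74 − 64| = 10°C, > 5°C.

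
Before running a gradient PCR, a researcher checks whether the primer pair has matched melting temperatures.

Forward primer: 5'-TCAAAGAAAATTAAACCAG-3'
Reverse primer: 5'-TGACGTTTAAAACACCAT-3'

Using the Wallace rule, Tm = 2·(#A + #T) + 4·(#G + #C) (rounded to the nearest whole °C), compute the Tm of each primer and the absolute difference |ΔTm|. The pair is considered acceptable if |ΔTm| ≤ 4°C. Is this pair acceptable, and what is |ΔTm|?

|ΔTm| = 0°C; the pair is acceptable.

Forward: A=11 T=3 G=2 C=3 → Tm = 2·14 + 4·5 = 48°C.
Reverse: A=7 T=5 G=2 C=4 → Tm = 2·12 + 4·6 = 48°C.
|ΔTm| = |48 − 48| = 0°C, ≤ 4°C.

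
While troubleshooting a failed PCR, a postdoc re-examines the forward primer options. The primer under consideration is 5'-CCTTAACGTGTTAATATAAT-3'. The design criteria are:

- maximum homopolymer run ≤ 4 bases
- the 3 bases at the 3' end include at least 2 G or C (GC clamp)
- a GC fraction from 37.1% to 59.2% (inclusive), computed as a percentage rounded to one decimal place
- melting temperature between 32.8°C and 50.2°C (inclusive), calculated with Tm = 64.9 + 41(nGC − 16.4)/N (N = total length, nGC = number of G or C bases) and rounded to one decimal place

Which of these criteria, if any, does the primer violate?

Fails: GC clamp, GC content.

Base counts: A=7, T=8, G=2, C=3 (length 20).
homopolymer run: longest run = 2 ✓
GC clamp: 3' end AAT has 0 G/C, need ≥2 ✗
GC content: GC 5/20 = 25.0%, outside 37.1–59.2% ✗
Tm: Tm = 64.9 + 41·(5 − 16.4)/20 = 41.5°C ✓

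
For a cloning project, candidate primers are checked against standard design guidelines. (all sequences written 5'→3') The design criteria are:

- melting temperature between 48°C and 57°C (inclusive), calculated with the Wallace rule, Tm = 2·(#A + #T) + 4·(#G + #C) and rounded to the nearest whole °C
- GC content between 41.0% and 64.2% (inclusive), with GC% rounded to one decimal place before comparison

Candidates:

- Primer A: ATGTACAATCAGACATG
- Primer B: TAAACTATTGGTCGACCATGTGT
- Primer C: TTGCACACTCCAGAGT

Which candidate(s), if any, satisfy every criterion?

Primer C only.

Primer A (17 nt, A=7 T=4 G=3 C=3): Tm = 2·11 + 4·6 = 46°C, outside 48–57°C ✗; GC 6/17 = 35.3%, outside 41.0–64.2% ✗ — fails.
Primer B (23 nt, A=6 T=8 G=5 C=4): Tm = 2·14 + 4·9 = 64°C, outside 48–57°C ✗; GC 9/23 = 39.1%, outside 41.0–64.2% ✗ — fails.
Primer C (16 nt, A=4 T=4 G=3 C=5): Tm = 2·8 + 4·8 = 48°C ✓; GC 8/16 = 50.0% ✓ — passes.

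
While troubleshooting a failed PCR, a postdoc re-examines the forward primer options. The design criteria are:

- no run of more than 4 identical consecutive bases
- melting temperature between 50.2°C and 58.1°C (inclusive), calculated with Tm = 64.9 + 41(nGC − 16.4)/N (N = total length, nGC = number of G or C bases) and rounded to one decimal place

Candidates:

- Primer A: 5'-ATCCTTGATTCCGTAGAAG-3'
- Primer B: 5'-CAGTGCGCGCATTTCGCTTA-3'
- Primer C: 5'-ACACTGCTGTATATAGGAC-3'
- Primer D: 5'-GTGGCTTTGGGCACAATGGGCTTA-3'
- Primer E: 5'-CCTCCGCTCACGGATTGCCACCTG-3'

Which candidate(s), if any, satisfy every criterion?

Primer B only.

Primer A (19 nt, A=5 T=6 G=4 C=4): longest run = 2 ✓; Tm = 64.9 + 41·(8 − 16.4)/19 = 46.8°C, outside 50.2–58.1°C ✗ — fails.
Primer B (20 nt, A=3 T=6 G=5 C=6): longest run = 3 ✓; Tm = 64.9 + 41·(11 − 16.4)/20 = 53.8°C ✓ — passes.
Primer C (19 nt, A=6 T=5 G=4 C=4): longest run = 2 ✓; Tm = 64.9 + 41·(8 − 16.4)/19 = 46.8°C, outside 50.2–58.1°C ✗ — fails.
Primer D (24 nt, A=4 T=7 G=9 C=4): longest run = 3 ✓; Tm = 64.9 + 41·(13 − 16.4)/24 = 59.1°C, outside 50.2–58.1°C ✗ — fails.
Primer E (24 nt, A=3 T=5 G=5 C=11): longest run = 2 ✓; Tm = 64.9 + 41·(16 − 16.4)/24 = 64.2°C, outside 50.2–58.1°C ✗ — fails.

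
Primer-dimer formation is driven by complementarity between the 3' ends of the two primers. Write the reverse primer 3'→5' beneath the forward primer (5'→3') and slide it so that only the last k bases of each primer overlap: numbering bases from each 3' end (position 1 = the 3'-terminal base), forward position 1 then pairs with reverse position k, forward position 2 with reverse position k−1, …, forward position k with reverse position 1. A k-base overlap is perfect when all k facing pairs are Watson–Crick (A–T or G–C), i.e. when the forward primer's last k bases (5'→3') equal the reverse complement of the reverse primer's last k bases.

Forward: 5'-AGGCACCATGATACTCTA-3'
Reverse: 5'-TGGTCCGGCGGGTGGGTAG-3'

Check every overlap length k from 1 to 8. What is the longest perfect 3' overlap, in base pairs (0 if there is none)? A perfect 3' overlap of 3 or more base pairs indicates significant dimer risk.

Last 8 bases (5'→3') — forward …ATACTCTA, reverse …GTGGGTAG.
Reverse complement of the reverse primer's last 8 bases: CTACCCAC; its first k bases are the reverse complement of the reverse primer's last k bases, so a perfect k-base overlap needs the forward primer's last k bases to equal them.
Comparing (forward last k vs required): k=1: A vs C ✗; k=2: TA vs CT ✗; k=3: CTA vs CTA ✓; k=4: TCTA vs CTAC ✗; k=5: CTCTA vs CTACC ✗; k=6: ACTCTA vs CTACCC ✗; k=7: TACTCTA vs CTACCCA ✗; k=8: ATACTCTA vs CTACCCAC ✗.
Only k = 3 is perfect, so the longest perfect 3' overlap is 3.

Longest perfect overlap: 3 complementary base pairs; significant dimer risk (threshold 3).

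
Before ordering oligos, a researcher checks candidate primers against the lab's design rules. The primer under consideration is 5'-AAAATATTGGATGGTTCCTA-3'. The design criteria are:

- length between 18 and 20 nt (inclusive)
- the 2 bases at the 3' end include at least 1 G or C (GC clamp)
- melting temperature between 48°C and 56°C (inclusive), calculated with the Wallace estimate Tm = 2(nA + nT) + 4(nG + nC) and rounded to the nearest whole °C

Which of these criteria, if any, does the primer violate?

Fails: GC clamp.

Base counts: A=7, T=7, G=4, C=2 (length 20).
length: length 20 ✓
GC clamp: 3' end TA has 0 G/C, need ≥1 ✗
Tm: Tm = 2·14 + 4·6 = 52°C ✓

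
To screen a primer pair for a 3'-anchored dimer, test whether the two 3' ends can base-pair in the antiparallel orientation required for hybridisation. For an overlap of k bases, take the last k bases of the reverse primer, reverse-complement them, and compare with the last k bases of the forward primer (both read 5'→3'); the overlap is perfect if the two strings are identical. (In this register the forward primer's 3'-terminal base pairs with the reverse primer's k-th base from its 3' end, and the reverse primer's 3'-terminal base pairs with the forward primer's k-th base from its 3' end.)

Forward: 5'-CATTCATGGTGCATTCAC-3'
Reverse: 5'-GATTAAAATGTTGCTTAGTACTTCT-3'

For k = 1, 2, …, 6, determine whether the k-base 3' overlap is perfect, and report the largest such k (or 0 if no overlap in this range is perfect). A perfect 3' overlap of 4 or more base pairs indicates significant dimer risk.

Last 6 bases (5'→3') — forward …ATTCAC, reverse …ACTTCT.
Reverse complement of the reverse primer's last 6 bases: AGAAGT; its first k bases are the reverse complement of the reverse primer's last k bases, so a perfect k-base overlap needs the forward primer's last k bases to equal them.
Comparing (forward last k vs required): k=1: C vs A ✗; k=2: AC vs AG ✗; k=3: CAC vs AGA ✗; k=4: TCAC vs AGAA ✗; k=5: TTCAC vs AGAAG ✗; k=6: ATTCAC vs AGAAGT ✗.
No overlap length from 1 to 6 is perfect, so the longest perfect 3' overlap is 0.

Longest perfect overlap: 0 complementary base pairs; below the dimer-risk threshold (threshold 4).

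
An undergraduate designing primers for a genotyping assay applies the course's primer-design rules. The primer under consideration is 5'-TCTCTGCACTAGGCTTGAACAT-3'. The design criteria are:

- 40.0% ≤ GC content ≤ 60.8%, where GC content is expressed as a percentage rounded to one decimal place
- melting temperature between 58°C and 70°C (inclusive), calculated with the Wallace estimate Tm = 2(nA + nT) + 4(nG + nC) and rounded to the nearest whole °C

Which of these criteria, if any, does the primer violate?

Meets all criteria.

Base counts: A=5, T=7, G=4, C=6 (length 22).
GC content: GC 10/22 = 45.5% ✓
Tm: Tm = 2·12 + 4·10 = 64°C ✓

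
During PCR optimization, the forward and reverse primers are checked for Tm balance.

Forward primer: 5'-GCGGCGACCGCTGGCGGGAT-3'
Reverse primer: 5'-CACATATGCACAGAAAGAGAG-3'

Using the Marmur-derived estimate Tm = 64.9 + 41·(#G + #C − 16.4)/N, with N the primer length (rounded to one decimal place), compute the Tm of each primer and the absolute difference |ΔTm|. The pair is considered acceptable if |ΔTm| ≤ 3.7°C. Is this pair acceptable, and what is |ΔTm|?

Forward: G+C = 16, N = 20 → Tm = 64.9 + 41·(16 − 16.4)/20 = 64.1°C.
Reverse: G+C = 9, N = 21 → Tm = 64.9 + 41·(9 − 16.4)/21 = 50.5°C.
|ΔTm| = |64.1 − 50.5| = 13.6°C, > 3.7°C.

|ΔTm| = 13.6°C; the pair is not acceptable.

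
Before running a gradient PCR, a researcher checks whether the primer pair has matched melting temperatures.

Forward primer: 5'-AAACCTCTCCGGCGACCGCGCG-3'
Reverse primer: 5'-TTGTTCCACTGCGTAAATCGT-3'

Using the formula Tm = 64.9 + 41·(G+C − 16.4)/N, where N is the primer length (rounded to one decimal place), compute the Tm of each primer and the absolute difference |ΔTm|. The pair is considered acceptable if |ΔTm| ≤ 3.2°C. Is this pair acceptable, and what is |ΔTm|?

|ΔTm| = 13.7°C; the pair is not acceptable.

Forward: G+C = 16, N = 22 → Tm = 64.9 + 41·(16 − 16.4)/22 = 64.2°C.
Reverse: G+C = 9, N = 21 → Tm = 64.9 + 41·(9 − 16.4)/21 = 50.5°C.
|ΔTm| = |64.2 − 50.5| = 13.7°C, > 3.2°C.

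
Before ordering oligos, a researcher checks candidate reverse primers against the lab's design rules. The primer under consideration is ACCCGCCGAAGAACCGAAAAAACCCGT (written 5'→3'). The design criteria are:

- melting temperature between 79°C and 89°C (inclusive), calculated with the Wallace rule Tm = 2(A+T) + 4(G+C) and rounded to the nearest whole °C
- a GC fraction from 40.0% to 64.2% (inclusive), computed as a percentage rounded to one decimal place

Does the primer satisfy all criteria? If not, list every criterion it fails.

Meets all criteria.

Base counts: A=11, T=1, G=5, C=10 (length 27).
Tm: Tm = 2·12 + 4·15 = 84°C ✓
GC content: GC 15/27 = 55.6% ✓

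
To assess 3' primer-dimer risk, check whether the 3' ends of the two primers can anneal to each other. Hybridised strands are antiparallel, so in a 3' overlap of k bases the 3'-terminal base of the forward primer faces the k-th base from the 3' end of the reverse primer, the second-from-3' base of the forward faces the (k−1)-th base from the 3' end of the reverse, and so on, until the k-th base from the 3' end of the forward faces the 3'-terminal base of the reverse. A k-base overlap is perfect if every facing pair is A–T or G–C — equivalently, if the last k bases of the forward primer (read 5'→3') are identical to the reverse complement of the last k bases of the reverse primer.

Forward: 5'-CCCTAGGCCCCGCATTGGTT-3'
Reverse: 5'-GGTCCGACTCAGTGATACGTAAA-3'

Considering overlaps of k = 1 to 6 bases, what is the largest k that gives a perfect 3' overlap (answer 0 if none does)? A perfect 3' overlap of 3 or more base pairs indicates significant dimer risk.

Longest perfect overlap: 2 complementary base pairs; below the dimer-risk threshold (threshold 3).

Last 6 bases (5'→3') — forward …TTGGTT, reverse …CGTAAA.
Reverse complement of the reverse primer's last 6 bases: TTTACG; its first k bases are the reverse complement of the reverse primer's last k bases, so a perfect k-base overlap needs the forward primer's last k bases to equal them.
Comparing (forward last k vs required): k=1: T vs T ✓; k=2: TT vs TT ✓; k=3: GTT vs TTT ✗; k=4: GGTT vs TTTA ✗; k=5: TGGTT vs TTTAC ✗; k=6: TTGGTT vs TTTACG ✗.
Perfect overlaps at k = 1, 2; the largest is 2.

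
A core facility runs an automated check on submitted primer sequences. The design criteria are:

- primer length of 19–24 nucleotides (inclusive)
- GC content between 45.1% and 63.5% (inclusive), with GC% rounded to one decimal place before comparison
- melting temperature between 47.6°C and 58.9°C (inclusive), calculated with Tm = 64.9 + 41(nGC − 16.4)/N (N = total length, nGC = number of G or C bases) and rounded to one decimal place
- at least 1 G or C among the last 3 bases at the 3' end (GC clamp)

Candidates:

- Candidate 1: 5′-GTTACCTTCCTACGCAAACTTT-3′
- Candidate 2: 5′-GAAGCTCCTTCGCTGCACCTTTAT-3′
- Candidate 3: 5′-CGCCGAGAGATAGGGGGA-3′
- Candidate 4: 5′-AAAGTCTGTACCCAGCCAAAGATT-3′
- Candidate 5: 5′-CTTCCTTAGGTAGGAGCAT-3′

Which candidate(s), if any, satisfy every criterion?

Candidate 5 only.

Candidate 1 (22 nt, A=5 T=8 G=2 C=7): length 22 ✓; GC 9/22 = 40.9%, outside 45.1–63.5% ✗; Tm = 64.9 + 41·(9 − 16.4)/22 = 51.1°C ✓; 3' end TTT has 0 G/C, need ≥1 ✗ — fails.
Candidate 2 (24 nt, A=4 T=8 G=4 C=8): length 24 ✓; GC 12/24 = 50.0% ✓; Tm = 64.9 + 41·(12 − 16.4)/24 = 57.4°C ✓; 3' end TAT has 0 G/C, need ≥1 ✗ — fails.
Candidate 3 (18 nt, A=5 T=1 G=9 C=3): length 18, outside 19–24 ✗; GC 12/18 = 66.7%, outside 45.1–63.5% ✗; Tm = 64.9 + 41·(12 − 16.4)/18 = 54.9°C ✓; 3' end GGA has 2 G/C ✓ — fails.
Candidate 4 (24 nt, A=9 T=5 G=4 C=6): length 24 ✓; GC 10/24 = 41.7%, outside 45.1–63.5% ✗; Tm = 64.9 + 41·(10 − 16.4)/24 = 54.0°C ✓; 3' end ATT has 0 G/C, need ≥1 ✗ — fails.
Candidate 5 (19 nt, A=4 T=6 G=5 C=4): length 19 ✓; GC 9/19 = 47.4% ✓; Tm = 64.9 + 41·(9 − 16.4)/19 = 48.9°C ✓; 3' end CAT has 1 G/C ✓ — passes.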